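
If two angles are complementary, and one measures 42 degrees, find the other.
Complementary angles sum to 90 degrees.
Other angle = 90 - 42
Other angle = 48 degrees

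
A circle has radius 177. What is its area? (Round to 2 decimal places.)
Area = pi * r²
Area = pi * 177²
Area = pi * 31329
Area = 98422.96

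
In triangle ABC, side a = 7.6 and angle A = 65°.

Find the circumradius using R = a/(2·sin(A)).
R = a/(2·sin(A)) = 7.6/(2·sin(65°))
R = 7.6/(2·0.906308) = 7.6/1.812616 = 4.193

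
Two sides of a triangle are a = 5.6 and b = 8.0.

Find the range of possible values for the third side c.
By the triangle inequality: |a - b| < c < a + b
|5.6 - 8.0| < c < 5.6 + 8.0
2.4 < c < 13.6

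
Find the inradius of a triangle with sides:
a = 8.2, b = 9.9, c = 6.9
s = (a+b+c)/2 = (8.2+9.9+6.9)/2 = 12.5
Area = √(s(s-a)(s-b)(s-c)) = √(12.5·4.3·2.6·5.6) = 27.975
r = Area/s = 27.975/12.5 = 2.238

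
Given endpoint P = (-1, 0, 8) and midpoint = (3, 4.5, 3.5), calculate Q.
Q = (2×3 - (-1), 2×4.5 - 0, 2×3.5 - 8) = (7, 9, -1)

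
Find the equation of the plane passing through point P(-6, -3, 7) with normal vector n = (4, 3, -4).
d = n·P = (4)(-6) + (3)(-3) + (-4)(7) = -61
Plane: 4x + 3y - 4z = -61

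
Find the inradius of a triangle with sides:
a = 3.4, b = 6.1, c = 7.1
s = (a+b+c)/2 = (3.4+6.1+7.1)/2 = 8.3
Area = √(s(s-a)(s-b)(s-c)) = √(8.3·4.9·2.2·1.2) = 10.3619
r = Area/s = 10.3619/8.3 = 1.248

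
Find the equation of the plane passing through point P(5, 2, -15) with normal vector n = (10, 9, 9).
d = n·P = (10)(5) + (9)(2) + (9)(-15) = -67
Plane: 10x + 9y + 9z = -67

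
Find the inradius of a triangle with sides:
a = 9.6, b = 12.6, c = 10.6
s = (a+b+c)/2 = (9.6+12.6+10.6)/2 = 16.4
Area = √(s(s-a)(s-b)(s-c)) = √(16.4·6.8·3.8·5.8) = 49.5772
r = Area/s = 49.5772/16.4 = 3.023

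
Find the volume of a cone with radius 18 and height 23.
Volume = (1/3) * pi * r² * h
Volume = (1/3) * pi * 18² * 23
Volume = (1/3) * pi * 324 * 23
Volume = (1/3) * pi * 7452
Volume = 7803.72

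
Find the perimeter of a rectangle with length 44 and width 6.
Perimeter = 2 * (length + width)
Perimeter = 2 * (44 + 6)
Perimeter = 2 * 50
Perimeter = 100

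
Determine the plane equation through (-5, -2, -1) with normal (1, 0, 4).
d = n·P = (1)(-5) + (0)(-2) + (4)(-1) = -9
Plane: x + 4z = -9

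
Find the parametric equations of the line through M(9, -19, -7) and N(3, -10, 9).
Direction vector d = N - M = (-6, 9, 16)
x = 9 - 6t, y = -19 + 9t, z = -7 + 16t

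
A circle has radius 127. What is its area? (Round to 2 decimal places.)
Area = pi * r²
Area = pi * 127²
Area = pi * 16129
Area = 50670.75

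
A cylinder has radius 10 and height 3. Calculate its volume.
Volume = pi * r² * h
Volume = pi * 10² * 3
Volume = pi * 100 * 3
Volume = pi * 300
Volume = 942.48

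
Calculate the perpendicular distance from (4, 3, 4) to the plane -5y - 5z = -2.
d = |0(4) + (-5)(3) + (-5)(4) - (-2)| / √(0² + (-5)² + (-5)²) = 33/√50 = 4.667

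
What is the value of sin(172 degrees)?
sin(172 degrees) = 0.1392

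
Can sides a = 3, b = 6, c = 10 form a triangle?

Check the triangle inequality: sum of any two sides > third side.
No: 3 + 6 = 9 is not > 10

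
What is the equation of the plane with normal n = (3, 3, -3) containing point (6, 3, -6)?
d = n·P = (3)(6) + (3)(3) + (-3)(-6) = 45
Plane: 3x + 3y - 3z = 45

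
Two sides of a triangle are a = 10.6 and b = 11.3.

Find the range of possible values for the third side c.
By the triangle inequality: |a - b| < c < a + b
|10.6 - 11.3| < c < 10.6 + 11.3
0.7 < c < 21.9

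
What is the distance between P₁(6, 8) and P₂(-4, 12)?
Using the distance formula: d = sqrt((x₂-x₁)² + (y₂-y₁)²)
dx = (-4) - 6 = -10
dy = 12 - 8 = 4
d = sqrt((-10)² + 4²) = sqrt(100 + 16) = sqrt(116) = 10.77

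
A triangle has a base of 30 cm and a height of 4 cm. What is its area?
Area = (1/2) * base * height
Area = (1/2) * 30 * 4
Area = 60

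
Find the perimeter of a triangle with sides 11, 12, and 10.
Perimeter = sum of all sides
Perimeter = 11 + 12 + 10
Perimeter = 33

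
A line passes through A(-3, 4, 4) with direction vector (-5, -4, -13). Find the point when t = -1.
P(-1) = (-3 + (-5)(-1), 4 + (-4)(-1), 4 + (-13)(-1)) = (2, 8, 17)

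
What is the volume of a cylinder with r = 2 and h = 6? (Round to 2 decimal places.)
Volume = pi * r² * h
Volume = pi * 2² * 6
Volume = pi * 4 * 6
Volume = pi * 24
Volume = 75.40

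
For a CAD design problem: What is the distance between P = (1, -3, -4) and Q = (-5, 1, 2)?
d = √[(-6)² + (4)² + (6)²] = √88 = 9.381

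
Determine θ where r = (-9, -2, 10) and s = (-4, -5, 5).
r·s = 96, |r|² = 185, |s|² = 66
cos θ = 96/√12210 ≈ 0.8688
θ ≈ 29.68°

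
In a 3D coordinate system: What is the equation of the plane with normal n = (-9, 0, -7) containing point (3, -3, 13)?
d = n·P = (-9)(3) + (0)(-3) + (-7)(13) = -118
Plane: -9x - 7z = -118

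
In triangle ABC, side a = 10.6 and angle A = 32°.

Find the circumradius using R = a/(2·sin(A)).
R = a/(2·sin(A)) = 10.6/(2·sin(32°))
R = 10.6/(2·0.529919) = 10.6/1.059839 = 10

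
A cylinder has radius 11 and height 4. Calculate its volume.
Volume = pi * r² * h
Volume = pi * 11² * 4
Volume = pi * 121 * 4
Volume = pi * 484
Volume = 1520.53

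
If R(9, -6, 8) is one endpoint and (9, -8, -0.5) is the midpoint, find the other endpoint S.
S = (2×9 - 9, 2×(-8) - (-6), 2×(-0.5) - 8) = (9, -10, -9)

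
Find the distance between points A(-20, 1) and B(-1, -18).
Using the distance formula: d = sqrt((x₂-x₁)² + (y₂-y₁)²)
dx = (-1) - (-20) = 19
dy = (-18) - 1 = -19
d = sqrt(19² + (-19)²) = sqrt(361 + 361) = sqrt(722) = 26.87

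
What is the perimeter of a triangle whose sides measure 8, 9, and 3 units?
Perimeter = sum of all sides
Perimeter = 8 + 9 + 3
Perimeter = 20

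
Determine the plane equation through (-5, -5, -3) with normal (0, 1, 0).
d = n·P = (0)(-5) + (1)(-5) + (0)(-3) = -5
Plane: y = -5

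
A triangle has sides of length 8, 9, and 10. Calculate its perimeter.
Perimeter = sum of all sides
Perimeter = 8 + 9 + 10
Perimeter = 27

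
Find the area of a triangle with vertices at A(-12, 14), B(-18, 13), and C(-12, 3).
Using the coordinate formula: Area = (1/2)|x₁(y₂-y₃) + x₂(y₃-y₁) + x₃(y₁-y₂)|
Area = (1/2)|(-12)(13-3) + (-18)(3-14) + (-12)(14-13)|
Area = (1/2)|(-12)*10 + (-18)*(-11) + (-12)*1|
Area = (1/2)|(-120) + 198 + (-12)|
Area = (1/2)*66 = 33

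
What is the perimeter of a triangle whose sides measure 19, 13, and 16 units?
Perimeter = sum of all sides
Perimeter = 19 + 13 + 16
Perimeter = 48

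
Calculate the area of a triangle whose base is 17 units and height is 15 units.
Area = (1/2) * base * height
Area = (1/2) * 17 * 15
Area = 127.50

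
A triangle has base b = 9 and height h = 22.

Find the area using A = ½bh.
A = ½·9·22 = 99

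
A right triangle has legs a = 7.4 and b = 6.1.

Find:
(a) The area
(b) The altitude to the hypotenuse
(a) Area = ½ab = ½·7.4·6.1 = 22.57
(b) Hypotenuse c = √(7.4² + 6.1²) = √91.97 = 9.5901
    Area = ½·c·h_c  →  h_c = 2·Area/c = 2·22.57/9.5901 = 4.707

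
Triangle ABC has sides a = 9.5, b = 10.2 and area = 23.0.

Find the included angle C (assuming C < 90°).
Area = ½ab·sin(C)  →  sin(C) = 2·Area/(ab)
sin(C) = 2·23.0/(9.5·10.2) = 0.474716
C = arcsin(0.474716) = 28.34°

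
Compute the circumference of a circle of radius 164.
Circumference = 2 * pi * r
Circumference = 2 * pi * 164
Circumference = 1030.44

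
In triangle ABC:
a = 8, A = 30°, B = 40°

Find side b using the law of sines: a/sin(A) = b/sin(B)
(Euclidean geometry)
b = a·sin(B)/sin(A) = 8·sin(40°)/sin(30°)
b = 8·0.642788/0.500000 = 10.28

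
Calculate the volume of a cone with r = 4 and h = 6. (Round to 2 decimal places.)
Volume = (1/3) * pi * r² * h
Volume = (1/3) * pi * 4² * 6
Volume = (1/3) * pi * 16 * 6
Volume = (1/3) * pi * 96
Volume = 100.53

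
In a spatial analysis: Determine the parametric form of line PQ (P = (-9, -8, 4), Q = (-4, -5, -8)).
Direction vector d = Q - P = (5, 3, -12)
x = -9 + 5t, y = -8 + 3t, z = 4 - 12t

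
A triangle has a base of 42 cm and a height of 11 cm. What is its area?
Area = (1/2) * base * height
Area = (1/2) * 42 * 11
Area = 231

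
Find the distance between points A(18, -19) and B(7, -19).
Using the distance formula: d = sqrt((x₂-x₁)² + (y₂-y₁)²)
dx = 7 - 18 = -11
dy = (-19) - (-19) = 0
d = sqrt((-11)² + 0²) = sqrt(121 + 0) = sqrt(121) = 11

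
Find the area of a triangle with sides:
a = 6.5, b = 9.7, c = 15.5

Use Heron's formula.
s = (a+b+c)/2 = (6.5+9.7+15.5)/2 = 15.85
A = √(s(s-a)(s-b)(s-c)) = √(15.85·9.35·6.15·0.35)
A = √318.995 = 17.86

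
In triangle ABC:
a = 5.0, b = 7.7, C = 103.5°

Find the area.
Using A = ½ab·sin(C):
A = ½·5.0·7.7·sin(103.5°) = ½·38.5·0.972370 = 18.72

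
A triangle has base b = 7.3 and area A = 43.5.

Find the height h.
A = ½bh  →  h = 2A/b
h = 2·43.5/7.3 = 11.92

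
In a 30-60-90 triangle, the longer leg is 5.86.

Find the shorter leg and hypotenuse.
In a 30-60-90 triangle, sides are in ratio 1 : √3 : 2.
Long leg = short leg·√3  →  short leg = 5.86/√3 = 3.383
Hypotenuse = 2·(short leg) = 2·5.86/√3 = 6.767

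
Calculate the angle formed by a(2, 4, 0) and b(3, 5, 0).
a·b = 26, |a|² = 20, |b|² = 34
cos θ = 26/√680 ≈ 0.9971
θ ≈ 4.399°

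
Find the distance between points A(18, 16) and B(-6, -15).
Using the distance formula: d = sqrt((x₂-x₁)² + (y₂-y₁)²)
dx = (-6) - 18 = -24
dy = (-15) - 16 = -31
d = sqrt((-24)² + (-31)²) = sqrt(576 + 961) = sqrt(1537) = 39.20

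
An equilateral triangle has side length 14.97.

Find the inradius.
For an equilateral triangle, r = s/(2√3) where s is the side.
r = 14.97/(2√3) = 14.97/3.464102 = 4.321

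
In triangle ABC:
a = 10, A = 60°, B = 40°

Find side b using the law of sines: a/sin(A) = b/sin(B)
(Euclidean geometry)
b = a·sin(B)/sin(A) = 10·sin(40°)/sin(60°)
b = 10·0.642788/0.866025 = 7.422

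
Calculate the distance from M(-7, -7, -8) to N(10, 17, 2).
d = √[(17)² + (24)² + (10)²] = √965 = 31.06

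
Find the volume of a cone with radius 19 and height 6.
Volume = (1/3) * pi * r² * h
Volume = (1/3) * pi * 19² * 6
Volume = (1/3) * pi * 361 * 6
Volume = (1/3) * pi * 2166
Volume = 2268.23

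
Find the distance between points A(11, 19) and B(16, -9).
Using the distance formula: d = sqrt((x₂-x₁)² + (y₂-y₁)²)
dx = 16 - 11 = 5
dy = (-9) - 19 = -28
d = sqrt(5² + (-28)²) = sqrt(25 + 784) = sqrt(809) = 28.44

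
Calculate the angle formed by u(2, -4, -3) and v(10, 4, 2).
u·v = -2, |u|² = 29, |v|² = 120
cos θ = -2/√3480 ≈ -0.0339
θ ≈ 91.94°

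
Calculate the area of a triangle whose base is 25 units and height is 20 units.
Area = (1/2) * base * height
Area = (1/2) * 25 * 20
Area = 250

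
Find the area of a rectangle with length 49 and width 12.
Area = length * width
Area = 49 * 12
Area = 588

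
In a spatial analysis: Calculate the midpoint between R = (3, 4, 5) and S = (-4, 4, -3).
Midpoint = ((3-4)/2, (4+4)/2, (5-3)/2) = (-0.5, 4, 1)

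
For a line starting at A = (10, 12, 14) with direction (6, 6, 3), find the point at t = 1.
P(1) = (10 + 6(1), 12 + 6(1), 14 + 3(1)) = (16, 18, 17)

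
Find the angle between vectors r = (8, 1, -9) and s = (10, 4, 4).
r·s = 48, |r|² = 146, |s|² = 132
cos θ = 48/√19272 ≈ 0.3458
θ ≈ 69.77°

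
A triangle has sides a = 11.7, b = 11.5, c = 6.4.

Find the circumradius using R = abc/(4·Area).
s = (a+b+c)/2 = 14.8
Area = √(s(s-a)(s-b)(s-c)) = √(14.8·3.1·3.3·8.4) = 35.6622
R = abc/(4·Area) = (11.7·11.5·6.4)/(4·35.6622) = 861.12/142.6488 = 6.037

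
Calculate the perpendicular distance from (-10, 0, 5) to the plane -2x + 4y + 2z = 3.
d = |(-2)(-10) + 4(0) + 2(5) - (3)| / √((-2)² + 4² + 2²) = 27/√24 = 5.511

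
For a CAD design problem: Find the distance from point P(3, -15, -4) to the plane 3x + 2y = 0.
d = |3(3) + 2(-15) + 0(-4) - (0)| / √(3² + 2² + 0²) = 21/√13 = 5.824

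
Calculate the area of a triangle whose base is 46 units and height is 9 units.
Area = (1/2) * base * height
Area = (1/2) * 46 * 9
Area = 207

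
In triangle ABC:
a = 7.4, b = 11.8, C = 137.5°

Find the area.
Using A = ½ab·sin(C):
A = ½·7.4·11.8·sin(137.5°) = ½·87.32·0.675590 = 29.5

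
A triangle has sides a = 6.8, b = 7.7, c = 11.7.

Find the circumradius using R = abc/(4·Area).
s = (a+b+c)/2 = 13.1
Area = √(s(s-a)(s-b)(s-c)) = √(13.1·6.3·5.4·1.4) = 24.9785
R = abc/(4·Area) = (6.8·7.7·11.7)/(4·24.9785) = 612.612/99.914 = 6.131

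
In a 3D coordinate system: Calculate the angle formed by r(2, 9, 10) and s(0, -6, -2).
r·s = -74, |r|² = 185, |s|² = 40
cos θ = -74/√7400 ≈ -0.8602
θ ≈ 149.3°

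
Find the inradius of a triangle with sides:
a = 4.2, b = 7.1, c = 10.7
s = (a+b+c)/2 = (4.2+7.1+10.7)/2 = 11
Area = √(s(s-a)(s-b)(s-c)) = √(11·6.8·3.9·0.3) = 9.355
r = Area/s = 9.355/11 = 0.8505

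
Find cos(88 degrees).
cos(88 degrees) = 0.0349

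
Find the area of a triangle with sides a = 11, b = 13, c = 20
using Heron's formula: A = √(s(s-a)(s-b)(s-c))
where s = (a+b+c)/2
s = (11+13+20)/2 = 22
A = √(22·11·9·2) = √4356 = 66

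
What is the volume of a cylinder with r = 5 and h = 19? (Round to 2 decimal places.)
Volume = pi * r² * h
Volume = pi * 5² * 19
Volume = pi * 25 * 19
Volume = pi * 475
Volume = 1492.26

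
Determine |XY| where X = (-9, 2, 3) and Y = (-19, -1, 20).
d = √[(-10)² + (-3)² + (17)²] = √398 = 19.95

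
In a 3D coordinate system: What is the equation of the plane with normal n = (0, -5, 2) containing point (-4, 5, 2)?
d = n·P = (0)(-4) + (-5)(5) + (2)(2) = -21
Plane: -5y + 2z = -21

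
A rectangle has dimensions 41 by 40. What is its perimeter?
Perimeter = 2 * (length + width)
Perimeter = 2 * (41 + 40)
Perimeter = 2 * 81
Perimeter = 162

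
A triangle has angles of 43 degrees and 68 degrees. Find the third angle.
Sum of angles in a triangle = 180 degrees
Third angle = 180 - 43 - 68
Third angle = 69 degrees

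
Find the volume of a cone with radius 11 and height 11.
Volume = (1/3) * pi * r² * h
Volume = (1/3) * pi * 11² * 11
Volume = (1/3) * pi * 121 * 11
Volume = (1/3) * pi * 1331
Volume = 1393.82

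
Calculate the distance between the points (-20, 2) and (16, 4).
Using the distance formula: d = sqrt((x₂-x₁)² + (y₂-y₁)²)
dx = 16 - (-20) = 36
dy = 4 - 2 = 2
d = sqrt(36² + 2²) = sqrt(1296 + 4) = sqrt(1300) = 36.06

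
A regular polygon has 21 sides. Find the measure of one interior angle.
Interior angle of a regular n-gon = (n-2)*180/n
Interior angle = (21-2)*180/21
Interior angle = 19*180/21
Interior angle = 3420/21
Interior angle = 162.86 degrees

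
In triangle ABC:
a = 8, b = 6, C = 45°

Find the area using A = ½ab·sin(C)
A = ½·8·6·sin(45°) = ½·48·0.707107 = 16.97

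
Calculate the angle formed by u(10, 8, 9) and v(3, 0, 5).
u·v = 75, |u|² = 245, |v|² = 34
cos θ = 75/√8330 ≈ 0.8217
θ ≈ 34.74°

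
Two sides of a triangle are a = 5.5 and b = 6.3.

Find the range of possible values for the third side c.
By the triangle inequality: |a - b| < c < a + b
|5.5 - 6.3| < c < 5.5 + 6.3
0.8 < c < 11.8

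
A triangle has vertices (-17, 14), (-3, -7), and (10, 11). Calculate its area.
Using the coordinate formula: Area = (1/2)|x₁(y₂-y₃) + x₂(y₃-y₁) + x₃(y₁-y₂)|
Area = (1/2)|(-17)((-7)-11) + (-3)(11-14) + 10(14-(-7))|
Area = (1/2)|(-17)*(-18) + (-3)*(-3) + 10*21|
Area = (1/2)|306 + 9 + 210|
Area = (1/2)*525 = 262.50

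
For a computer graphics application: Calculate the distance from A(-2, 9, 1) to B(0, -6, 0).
d = √[(2)² + (-15)² + (-1)²] = √230 = 15.17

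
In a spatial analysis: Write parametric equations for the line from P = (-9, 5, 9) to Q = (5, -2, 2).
Direction vector d = Q - P = (14, -7, -7)
x = -9 + 14t, y = 5 - 7t, z = 9 - 7t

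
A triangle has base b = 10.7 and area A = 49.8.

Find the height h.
A = ½bh  →  h = 2A/b
h = 2·49.8/10.7 = 9.308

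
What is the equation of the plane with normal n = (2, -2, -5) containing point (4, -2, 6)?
d = n·P = (2)(4) + (-2)(-2) + (-5)(6) = -18
Plane: 2x - 2y - 5z = -18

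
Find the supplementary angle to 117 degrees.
Supplementary angles sum to 180 degrees.
Other angle = 180 - 117
Other angle = 63 degrees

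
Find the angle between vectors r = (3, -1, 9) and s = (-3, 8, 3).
r·s = 10, |r|² = 91, |s|² = 82
cos θ = 10/√7462 ≈ 0.1158
θ ≈ 83.35°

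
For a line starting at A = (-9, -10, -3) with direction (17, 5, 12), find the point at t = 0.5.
P(0.5) = (-9 + 17(0.5), -10 + 5(0.5), -3 + 12(0.5)) = (-0.5, -7.5, 3)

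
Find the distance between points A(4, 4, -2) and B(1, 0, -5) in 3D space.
d = √[(-3)² + (-4)² + (-3)²] = √34 = 5.831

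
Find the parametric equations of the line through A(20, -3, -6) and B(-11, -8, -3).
Direction vector d = B - A = (-31, -5, 3)
x = 20 - 31t, y = -3 - 5t, z = -6 + 3t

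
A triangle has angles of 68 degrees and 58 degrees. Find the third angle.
Sum of angles in a triangle = 180 degrees
Third angle = 180 - 68 - 58
Third angle = 54 degrees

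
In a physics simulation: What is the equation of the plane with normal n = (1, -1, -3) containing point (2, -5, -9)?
d = n·P = (1)(2) + (-1)(-5) + (-3)(-9) = 34
Plane: x - y - 3z = 34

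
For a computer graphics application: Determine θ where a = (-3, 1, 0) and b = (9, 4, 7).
a·b = -23, |a|² = 10, |b|² = 146
cos θ = -23/√1460 ≈ -0.6019
θ ≈ 127.0°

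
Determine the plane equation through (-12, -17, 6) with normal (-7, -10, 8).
d = n·P = (-7)(-12) + (-10)(-17) + (8)(6) = 302
Plane: -7x - 10y + 8z = 302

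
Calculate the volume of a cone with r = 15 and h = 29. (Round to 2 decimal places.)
Volume = (1/3) * pi * r² * h
Volume = (1/3) * pi * 15² * 29
Volume = (1/3) * pi * 225 * 29
Volume = (1/3) * pi * 6525
Volume = 6832.96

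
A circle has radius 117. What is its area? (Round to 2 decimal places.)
Area = pi * r²
Area = pi * 117²
Area = pi * 13689
Area = 43005.26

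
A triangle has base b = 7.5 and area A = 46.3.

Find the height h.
A = ½bh  →  h = 2A/b
h = 2·46.3/7.5 = 12.35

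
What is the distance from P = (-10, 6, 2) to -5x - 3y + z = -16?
d = |(-5)(-10) + (-3)(6) + 1(2) - (-16)| / √((-5)² + (-3)² + 1²) = 50/√35 = 8.452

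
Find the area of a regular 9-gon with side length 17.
For a regular 9-gon with side length s = 17:
Apothem a = s / (2*tan(pi/9)) = 17 / (2*tan(pi/9)) ≈ 23.3536
Perimeter P = 9 * 17 = 153
Area = (1/2) * P * a = (1/2) * 153 * 23.3536 = 1786.55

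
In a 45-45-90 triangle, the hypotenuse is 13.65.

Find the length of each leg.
In a 45-45-90 triangle, hypotenuse = leg·√2  →  leg = hypotenuse/√2
leg = 13.65/√2 = 9.652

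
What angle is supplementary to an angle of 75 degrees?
Supplementary angles sum to 180 degrees.
Other angle = 180 - 75
Other angle = 105 degrees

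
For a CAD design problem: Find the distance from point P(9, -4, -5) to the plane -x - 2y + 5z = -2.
d = |(-1)(9) + (-2)(-4) + 5(-5) - (-2)| / √((-1)² + (-2)² + 5²) = 24/√30 = 4.382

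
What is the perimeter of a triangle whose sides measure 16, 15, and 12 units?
Perimeter = sum of all sides
Perimeter = 16 + 15 + 12
Perimeter = 43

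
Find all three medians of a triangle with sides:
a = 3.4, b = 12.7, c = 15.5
Using m_x = ½√(2y² + 2z² - x²):
m_a = ½√(2·12.7² + 2·15.5² - 3.4²) = ½√791.52 = 14.07
m_b = ½√(2·3.4² + 2·15.5² - 12.7²) = ½√342.33 = 9.251
m_c = ½√(2·3.4² + 2·12.7² - 15.5²) = ½√105.45 = 5.134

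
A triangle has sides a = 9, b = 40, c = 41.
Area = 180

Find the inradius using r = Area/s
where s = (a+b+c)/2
s = (9+40+41)/2 = 45
r = Area/s = 180/45 = 4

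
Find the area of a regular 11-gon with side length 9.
For a regular 11-gon with side length s = 9:
Apothem a = s / (2*tan(pi/11)) = 9 / (2*tan(pi/11)) ≈ 15.3256
Perimeter P = 11 * 9 = 99
Area = (1/2) * P * a = (1/2) * 99 * 15.3256 = 758.62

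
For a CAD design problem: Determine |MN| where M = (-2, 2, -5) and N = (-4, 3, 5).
d = √[(-2)² + (1)² + (10)²] = √105 = 10.25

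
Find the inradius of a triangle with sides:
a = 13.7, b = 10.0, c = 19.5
s = (a+b+c)/2 = (13.7+10.0+19.5)/2 = 21.6
Area = √(s(s-a)(s-b)(s-c)) = √(21.6·7.9·11.6·2.1) = 64.4732
r = Area/s = 64.4732/21.6 = 2.985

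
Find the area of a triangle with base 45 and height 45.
Area = (1/2) * base * height
Area = (1/2) * 45 * 45
Area = 1012.50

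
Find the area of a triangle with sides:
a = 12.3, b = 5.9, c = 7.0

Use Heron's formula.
s = (a+b+c)/2 = (12.3+5.9+7.0)/2 = 12.6
A = √(s(s-a)(s-b)(s-c)) = √(12.6·0.3·6.7·5.6)
A = √141.826 = 11.91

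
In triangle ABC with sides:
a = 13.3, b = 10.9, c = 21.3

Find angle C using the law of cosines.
cos(C) = (a² + b² - c²)/(2ab)
cos(C) = (13.3² + 10.9² - 21.3²)/(2·13.3·10.9) = -157.99/289.94 = -0.544906
C = arccos(-0.544906) = 123°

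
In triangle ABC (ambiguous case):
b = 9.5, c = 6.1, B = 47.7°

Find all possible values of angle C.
sin(C)/c = sin(B)/b  →  sin(C) = c·sin(B)/b = 6.1·sin(47.7°)/9.5 = 0.474921
C₁ = arcsin(0.474921) = 28.35°,  C₂ = 180° - C₁ = 151.65°
Check C₂: A = 180° - 47.7° - 151.65° = -19.35° ≤ 0, rejected
C = 28.35° (one solution)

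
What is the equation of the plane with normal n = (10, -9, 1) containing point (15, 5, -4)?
d = n·P = (10)(15) + (-9)(5) + (1)(-4) = 101
Plane: 10x - 9y + z = 101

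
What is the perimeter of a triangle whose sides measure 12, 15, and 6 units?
Perimeter = sum of all sides
Perimeter = 12 + 15 + 6
Perimeter = 33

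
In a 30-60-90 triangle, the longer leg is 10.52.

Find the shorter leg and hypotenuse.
In a 30-60-90 triangle, sides are in ratio 1 : √3 : 2.
Long leg = short leg·√3  →  short leg = 10.52/√3 = 6.074
Hypotenuse = 2·(short leg) = 2·10.52/√3 = 12.15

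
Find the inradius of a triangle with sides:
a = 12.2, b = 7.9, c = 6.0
s = (a+b+c)/2 = (12.2+7.9+6.0)/2 = 13.05
Area = √(s(s-a)(s-b)(s-c)) = √(13.05·0.85·5.15·7.05) = 20.0684
r = Area/s = 20.0684/13.05 = 1.538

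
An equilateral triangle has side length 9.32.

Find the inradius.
For an equilateral triangle, r = s/(2√3) where s is the side.
r = 9.32/(2√3) = 9.32/3.464102 = 2.69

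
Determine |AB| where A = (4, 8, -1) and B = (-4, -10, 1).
d = √[(-8)² + (-18)² + (2)²] = √392 = 19.8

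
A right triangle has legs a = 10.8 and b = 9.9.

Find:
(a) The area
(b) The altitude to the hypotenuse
(a) Area = ½ab = ½·10.8·9.9 = 53.46
(b) Hypotenuse c = √(10.8² + 9.9²) = √214.65 = 14.6509
    Area = ½·c·h_c  →  h_c = 2·Area/c = 2·53.46/14.6509 = 7.298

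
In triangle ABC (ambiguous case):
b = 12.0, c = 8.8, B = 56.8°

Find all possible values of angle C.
sin(C)/c = sin(B)/b  →  sin(C) = c·sin(B)/b = 8.8·sin(56.8°)/12.0 = 0.613627
C₁ = arcsin(0.613627) = 37.85°,  C₂ = 180° - C₁ = 142.15°
Check C₂: A = 180° - 56.8° - 142.15° = -18.95° ≤ 0, rejected
C = 37.85° (one solution)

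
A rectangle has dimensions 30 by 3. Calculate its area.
Area = length * width
Area = 30 * 3
Area = 90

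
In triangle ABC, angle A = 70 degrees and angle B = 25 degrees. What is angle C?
Sum of angles in a triangle = 180 degrees
Third angle = 180 - 70 - 25
Third angle = 85 degrees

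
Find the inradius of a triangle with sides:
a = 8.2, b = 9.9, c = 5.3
s = (a+b+c)/2 = (8.2+9.9+5.3)/2 = 11.7
Area = √(s(s-a)(s-b)(s-c)) = √(11.7·3.5·1.8·6.4) = 21.7197
r = Area/s = 21.7197/11.7 = 1.856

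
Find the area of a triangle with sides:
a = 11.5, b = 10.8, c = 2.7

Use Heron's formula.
s = (a+b+c)/2 = (11.5+10.8+2.7)/2 = 12.5
A = √(s(s-a)(s-b)(s-c)) = √(12.5·1·1.7·9.8)
A = √208.25 = 14.43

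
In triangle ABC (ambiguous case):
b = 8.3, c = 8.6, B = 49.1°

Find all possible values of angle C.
sin(C)/c = sin(B)/b  →  sin(C) = c·sin(B)/b = 8.6·sin(49.1°)/8.3 = 0.783173
C₁ = arcsin(0.783173) = 51.55°,  C₂ = 180° - C₁ = 128.45°
Check C₂: A = 180° - 49.1° - 128.45° = 2.45° > 0 ✓
C = 51.55° or C = 128.45° (two solutions)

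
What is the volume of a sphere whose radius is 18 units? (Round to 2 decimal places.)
Volume = (4/3) * pi * r³
Volume = (4/3) * pi * 18³
Volume = (4/3) * pi * 5832
Volume = 24429.02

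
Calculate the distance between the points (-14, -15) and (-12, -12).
Using the distance formula: d = sqrt((x₂-x₁)² + (y₂-y₁)²)
dx = (-12) - (-14) = 2
dy = (-12) - (-15) = 3
d = sqrt(2² + 3²) = sqrt(4 + 9) = sqrt(13) = 3.61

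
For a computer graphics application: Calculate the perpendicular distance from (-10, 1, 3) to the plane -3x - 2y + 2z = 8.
d = |(-3)(-10) + (-2)(1) + 2(3) - (8)| / √((-3)² + (-2)² + 2²) = 26/√17 = 6.306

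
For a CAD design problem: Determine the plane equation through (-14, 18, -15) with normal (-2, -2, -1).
d = n·P = (-2)(-14) + (-2)(18) + (-1)(-15) = 7
Plane: -2x - 2y - z = 7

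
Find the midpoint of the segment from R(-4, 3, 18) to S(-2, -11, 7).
Midpoint = ((-4-2)/2, (3-11)/2, (18+7)/2) = (-3, -4, 12.5)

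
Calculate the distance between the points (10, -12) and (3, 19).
Using the distance formula: d = sqrt((x₂-x₁)² + (y₂-y₁)²)
dx = 3 - 10 = -7
dy = 19 - (-12) = 31
d = sqrt((-7)² + 31²) = sqrt(49 + 961) = sqrt(1010) = 31.78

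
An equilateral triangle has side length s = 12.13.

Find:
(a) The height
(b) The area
(a) Height h = s·√3/2 = 12.13·√3/2 = 10.5
(b) Area = (√3/4)·s² = (√3/4)·12.13² = (√3/4)·147.137 = 63.71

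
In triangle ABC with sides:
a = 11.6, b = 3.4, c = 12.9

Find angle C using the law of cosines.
cos(C) = (a² + b² - c²)/(2ab)
cos(C) = (11.6² + 3.4² - 12.9²)/(2·11.6·3.4) = -20.29/78.88 = -0.257226
C = arccos(-0.257226) = 104.9°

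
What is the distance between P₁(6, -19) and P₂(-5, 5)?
Using the distance formula: d = sqrt((x₂-x₁)² + (y₂-y₁)²)
dx = (-5) - 6 = -11
dy = 5 - (-19) = 24
d = sqrt((-11)² + 24²) = sqrt(121 + 576) = sqrt(697) = 26.40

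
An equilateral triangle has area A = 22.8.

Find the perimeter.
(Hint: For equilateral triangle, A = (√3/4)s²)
A = (√3/4)s²  →  s² = 4A/√3 = 4·22.8/√3 = 52.6543
s = 7.25633
Perimeter = 3s = 21.77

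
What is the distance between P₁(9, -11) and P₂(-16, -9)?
Using the distance formula: d = sqrt((x₂-x₁)² + (y₂-y₁)²)
dx = (-16) - 9 = -25
dy = (-9) - (-11) = 2
d = sqrt((-25)² + 2²) = sqrt(625 + 4) = sqrt(629) = 25.08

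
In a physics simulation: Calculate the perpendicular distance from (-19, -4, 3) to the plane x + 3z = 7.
d = |1(-19) + 0(-4) + 3(3) - (7)| / √(1² + 0² + 3²) = 17/√10 = 5.376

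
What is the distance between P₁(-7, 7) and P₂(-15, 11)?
Using the distance formula: d = sqrt((x₂-x₁)² + (y₂-y₁)²)
dx = (-15) - (-7) = -8
dy = 11 - 7 = 4
d = sqrt((-8)² + 4²) = sqrt(64 + 16) = sqrt(80) = 8.94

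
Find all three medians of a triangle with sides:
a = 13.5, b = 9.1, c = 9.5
Using m_x = ½√(2y² + 2z² - x²):
m_a = ½√(2·9.1² + 2·9.5² - 13.5²) = ½√163.87 = 6.401
m_b = ½√(2·13.5² + 2·9.5² - 9.1²) = ½√462.19 = 10.75
m_c = ½√(2·13.5² + 2·9.1² - 9.5²) = ½√439.87 = 10.49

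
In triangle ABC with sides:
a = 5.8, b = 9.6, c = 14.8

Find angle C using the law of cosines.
cos(C) = (a² + b² - c²)/(2ab)
cos(C) = (5.8² + 9.6² - 14.8²)/(2·5.8·9.6) = -93.24/111.36 = -0.837284
C = arccos(-0.837284) = 146.9°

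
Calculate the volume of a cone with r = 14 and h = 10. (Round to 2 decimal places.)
Volume = (1/3) * pi * r² * h
Volume = (1/3) * pi * 14² * 10
Volume = (1/3) * pi * 196 * 10
Volume = (1/3) * pi * 1960
Volume = 2052.51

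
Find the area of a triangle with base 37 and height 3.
Area = (1/2) * base * height
Area = (1/2) * 37 * 3
Area = 55.50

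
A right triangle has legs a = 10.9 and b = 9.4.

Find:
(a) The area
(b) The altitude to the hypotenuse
(a) Area = ½ab = ½·10.9·9.4 = 51.23
(b) Hypotenuse c = √(10.9² + 9.4²) = √207.17 = 14.3934
    Area = ½·c·h_c  →  h_c = 2·Area/c = 2·51.23/14.3934 = 7.119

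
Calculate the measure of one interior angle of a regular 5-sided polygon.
Interior angle of a regular n-gon = (n-2)*180/n
Interior angle = (5-2)*180/5
Interior angle = 3*180/5
Interior angle = 540/5
Interior angle = 108 degrees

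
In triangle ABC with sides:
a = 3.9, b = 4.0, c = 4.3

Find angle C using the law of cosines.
cos(C) = (a² + b² - c²)/(2ab)
cos(C) = (3.9² + 4.0² - 4.3²)/(2·3.9·4.0) = 12.72/31.2 = 0.407692
C = arccos(0.407692) = 65.94°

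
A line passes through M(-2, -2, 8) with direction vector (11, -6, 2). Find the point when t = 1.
P(1) = (-2 + 11(1), -2 + (-6)(1), 8 + 2(1)) = (9, -8, 10)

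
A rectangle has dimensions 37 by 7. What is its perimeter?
Perimeter = 2 * (length + width)
Perimeter = 2 * (37 + 7)
Perimeter = 2 * 44
Perimeter = 88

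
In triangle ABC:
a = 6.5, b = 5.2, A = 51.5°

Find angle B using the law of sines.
sin(B)/b = sin(A)/a
sin(B) = b·sin(A)/a = 5.2·sin(51.5°)/6.5 = 0.626087
B = arcsin(0.626087) = 38.76°  (b ≤ a, so B ≤ A and the acute solution is unique)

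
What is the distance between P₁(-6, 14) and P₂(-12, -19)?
Using the distance formula: d = sqrt((x₂-x₁)² + (y₂-y₁)²)
dx = (-12) - (-6) = -6
dy = (-19) - 14 = -33
d = sqrt((-6)² + (-33)²) = sqrt(36 + 1089) = sqrt(1125) = 33.54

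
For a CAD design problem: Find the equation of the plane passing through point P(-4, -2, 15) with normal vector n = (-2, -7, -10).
d = n·P = (-2)(-4) + (-7)(-2) + (-10)(15) = -128
Plane: -2x - 7y - 10z = -128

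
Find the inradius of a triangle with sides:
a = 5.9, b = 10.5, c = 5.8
s = (a+b+c)/2 = (5.9+10.5+5.8)/2 = 11.1
Area = √(s(s-a)(s-b)(s-c)) = √(11.1·5.2·0.6·5.3) = 13.548
r = Area/s = 13.548/11.1 = 1.221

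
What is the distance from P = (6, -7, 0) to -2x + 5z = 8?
d = |(-2)(6) + 0(-7) + 5(0) - (8)| / √((-2)² + 0² + 5²) = 20/√29 = 3.714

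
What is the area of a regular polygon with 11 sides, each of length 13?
For a regular 11-gon with side length s = 13:
Apothem a = s / (2*tan(pi/11)) = 13 / (2*tan(pi/11)) ≈ 22.13697
Perimeter P = 11 * 13 = 143
Area = (1/2) * P * a = (1/2) * 143 * 22.13697 = 1582.79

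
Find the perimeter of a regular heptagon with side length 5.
Perimeter = number of sides * side length
Perimeter = 7 * 5
Perimeter = 35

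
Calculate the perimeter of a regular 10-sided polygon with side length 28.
Perimeter = number of sides * side length
Perimeter = 10 * 28
Perimeter = 280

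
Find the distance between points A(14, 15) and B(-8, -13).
Using the distance formula: d = sqrt((x₂-x₁)² + (y₂-y₁)²)
dx = (-8) - 14 = -22
dy = (-13) - 15 = -28
d = sqrt((-22)² + (-28)²) = sqrt(484 + 784) = sqrt(1268) = 35.61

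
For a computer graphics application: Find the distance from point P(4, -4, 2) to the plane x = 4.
d = |1(4) + 0(-4) + 0(2) - (4)| / √(1² + 0² + 0²) = 0/√1 = 0.0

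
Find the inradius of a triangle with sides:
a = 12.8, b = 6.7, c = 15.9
s = (a+b+c)/2 = (12.8+6.7+15.9)/2 = 17.7
Area = √(s(s-a)(s-b)(s-c)) = √(17.7·4.9·11·1.8) = 41.4398
r = Area/s = 41.4398/17.7 = 2.341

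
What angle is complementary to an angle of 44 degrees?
Complementary angles sum to 90 degrees.
Other angle = 90 - 44
Other angle = 46 degrees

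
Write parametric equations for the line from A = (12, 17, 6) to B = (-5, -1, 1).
Direction vector d = B - A = (-17, -18, -5)
x = 12 - 17t, y = 17 - 18t, z = 6 - 5t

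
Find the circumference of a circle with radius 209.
Circumference = 2 * pi * r
Circumference = 2 * pi * 209
Circumference = 1313.19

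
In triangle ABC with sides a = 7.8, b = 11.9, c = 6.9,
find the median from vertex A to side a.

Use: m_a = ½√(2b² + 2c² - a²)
m_a = ½√(2·11.9² + 2·6.9² - 7.8²)
m_a = ½√(283.22 + 95.22 - 60.84) = ½√317.6 = 8.911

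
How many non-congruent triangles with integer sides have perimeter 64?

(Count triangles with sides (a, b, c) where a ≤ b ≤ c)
With a ≤ b ≤ c and a + b + c = 64, the triangle inequality a + b > c gives c < 64/2, so c ≤ 31.
Iterate a from 1 to ⌊p/3⌋ = 21; for each a, b ranges from a to ⌊(p−a)/2⌋ with c = p − a − b, keeping only c ≥ b.
Triples: (2, 31, 31), (3, 30, 31), (4, 29, 31), …
Count = 85 triangles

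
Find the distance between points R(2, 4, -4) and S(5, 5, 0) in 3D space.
d = √[(3)² + (1)² + (4)²] = √26 = 5.099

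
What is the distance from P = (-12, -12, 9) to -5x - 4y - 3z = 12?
d = |(-5)(-12) + (-4)(-12) + (-3)(9) - (12)| / √((-5)² + (-4)² + (-3)²) = 69/√50 = 9.758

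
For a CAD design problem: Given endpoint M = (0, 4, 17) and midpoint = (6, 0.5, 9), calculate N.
N = (2×6 - 0, 2×0.5 - 4, 2×9 - 17) = (12, -3, 1)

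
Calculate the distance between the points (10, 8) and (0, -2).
Using the distance formula: d = sqrt((x₂-x₁)² + (y₂-y₁)²)
dx = 0 - 10 = -10
dy = (-2) - 8 = -10
d = sqrt((-10)² + (-10)²) = sqrt(100 + 100) = sqrt(200) = 14.14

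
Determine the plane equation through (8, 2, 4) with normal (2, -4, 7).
d = n·P = (2)(8) + (-4)(2) + (7)(4) = 36
Plane: 2x - 4y + 7z = 36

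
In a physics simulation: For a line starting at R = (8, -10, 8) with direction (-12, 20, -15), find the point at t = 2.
P(2) = (8 + (-12)(2), -10 + 20(2), 8 + (-15)(2)) = (-16, 30, -22)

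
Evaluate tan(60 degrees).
tan(60 degrees) = sqrt(3)
Decimal approximation: 1.7321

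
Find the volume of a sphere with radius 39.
Volume = (4/3) * pi * r³
Volume = (4/3) * pi * 39³
Volume = (4/3) * pi * 59319
Volume = 248474.85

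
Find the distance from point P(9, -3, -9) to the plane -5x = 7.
d = |(-5)(9) + 0(-3) + 0(-9) - (7)| / √((-5)² + 0² + 0²) = 52/√25 = 10.4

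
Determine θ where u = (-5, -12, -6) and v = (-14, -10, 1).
u·v = 184, |u|² = 205, |v|² = 297
cos θ = 184/√60885 ≈ 0.7457
θ ≈ 41.78°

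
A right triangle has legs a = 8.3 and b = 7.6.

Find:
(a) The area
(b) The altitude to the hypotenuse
(a) Area = ½ab = ½·8.3·7.6 = 31.54
(b) Hypotenuse c = √(8.3² + 7.6²) = √126.65 = 11.2539
    Area = ½·c·h_c  →  h_c = 2·Area/c = 2·31.54/11.2539 = 5.605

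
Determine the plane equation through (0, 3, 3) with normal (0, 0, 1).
d = n·P = (0)(0) + (0)(3) + (1)(3) = 3
Plane: z = 3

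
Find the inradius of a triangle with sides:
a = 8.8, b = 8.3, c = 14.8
s = (a+b+c)/2 = (8.8+8.3+14.8)/2 = 15.95
Area = √(s(s-a)(s-b)(s-c)) = √(15.95·7.15·7.65·1.15) = 31.6747
r = Area/s = 31.6747/15.95 = 1.986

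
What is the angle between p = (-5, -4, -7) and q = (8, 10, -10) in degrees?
p·q = -10, |p|² = 90, |q|² = 264
cos θ = -10/√23760 ≈ -0.06487
θ ≈ 93.72°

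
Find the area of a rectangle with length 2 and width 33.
Area = length * width
Area = 2 * 33
Area = 66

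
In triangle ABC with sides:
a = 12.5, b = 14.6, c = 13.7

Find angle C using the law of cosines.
cos(C) = (a² + b² - c²)/(2ab)
cos(C) = (12.5² + 14.6² - 13.7²)/(2·12.5·14.6) = 181.72/365 = 0.497863
C = arccos(0.497863) = 60.14°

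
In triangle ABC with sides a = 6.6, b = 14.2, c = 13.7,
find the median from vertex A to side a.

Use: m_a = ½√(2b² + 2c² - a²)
m_a = ½√(2·14.2² + 2·13.7² - 6.6²)
m_a = ½√(403.28 + 375.38 - 43.56) = ½√735.1 = 13.56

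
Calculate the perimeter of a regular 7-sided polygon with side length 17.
Perimeter = number of sides * side length
Perimeter = 7 * 17
Perimeter = 119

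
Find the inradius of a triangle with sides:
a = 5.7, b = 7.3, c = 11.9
s = (a+b+c)/2 = (5.7+7.3+11.9)/2 = 12.45
Area = √(s(s-a)(s-b)(s-c)) = √(12.45·6.75·5.15·0.55) = 15.4284
r = Area/s = 15.4284/12.45 = 1.239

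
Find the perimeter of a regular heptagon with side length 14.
Perimeter = number of sides * side length
Perimeter = 7 * 14
Perimeter = 98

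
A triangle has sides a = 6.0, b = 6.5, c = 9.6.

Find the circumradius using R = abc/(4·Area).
s = (a+b+c)/2 = 11.05
Area = √(s(s-a)(s-b)(s-c)) = √(11.05·5.05·4.55·1.45) = 19.1874
R = abc/(4·Area) = (6.0·6.5·9.6)/(4·19.1874) = 374.4/76.7496 = 4.878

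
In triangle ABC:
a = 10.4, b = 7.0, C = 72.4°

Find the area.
Using A = ½ab·sin(C):
A = ½·10.4·7.0·sin(72.4°) = ½·72.8·0.953191 = 34.7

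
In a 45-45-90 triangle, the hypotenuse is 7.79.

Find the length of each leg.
In a 45-45-90 triangle, hypotenuse = leg·√2  →  leg = hypotenuse/√2
leg = 7.79/√2 = 5.508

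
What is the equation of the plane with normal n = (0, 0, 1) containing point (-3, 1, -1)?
d = n·P = (0)(-3) + (0)(1) + (1)(-1) = -1
Plane: z = -1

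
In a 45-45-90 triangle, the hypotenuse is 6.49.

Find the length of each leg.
In a 45-45-90 triangle, hypotenuse = leg·√2  →  leg = hypotenuse/√2
leg = 6.49/√2 = 4.589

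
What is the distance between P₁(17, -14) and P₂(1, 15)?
Using the distance formula: d = sqrt((x₂-x₁)² + (y₂-y₁)²)
dx = 1 - 17 = -16
dy = 15 - (-14) = 29
d = sqrt((-16)² + 29²) = sqrt(256 + 841) = sqrt(1097) = 33.12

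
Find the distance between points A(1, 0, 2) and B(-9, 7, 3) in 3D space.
d = √[(-10)² + (7)² + (1)²] = √150 = 12.25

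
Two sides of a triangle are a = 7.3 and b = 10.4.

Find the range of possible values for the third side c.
By the triangle inequality: |a - b| < c < a + b
|7.3 - 10.4| < c < 7.3 + 10.4
3.1 < c < 17.7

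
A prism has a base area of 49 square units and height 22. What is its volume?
Volume = base area * height
Volume = 49 * 22
Volume = 1078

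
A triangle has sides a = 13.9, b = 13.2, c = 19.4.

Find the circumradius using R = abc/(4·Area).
s = (a+b+c)/2 = 23.25
Area = √(s(s-a)(s-b)(s-c)) = √(23.25·9.35·10.05·3.85) = 91.713
R = abc/(4·Area) = (13.9·13.2·19.4)/(4·91.713) = 3559.512/366.852 = 9.703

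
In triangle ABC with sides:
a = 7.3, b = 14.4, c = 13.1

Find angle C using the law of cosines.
cos(C) = (a² + b² - c²)/(2ab)
cos(C) = (7.3² + 14.4² - 13.1²)/(2·7.3·14.4) = 89.04/210.24 = 0.423516
C = arccos(0.423516) = 64.94°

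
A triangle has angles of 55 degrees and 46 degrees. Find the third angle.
Sum of angles in a triangle = 180 degrees
Third angle = 180 - 55 - 46
Third angle = 79 degrees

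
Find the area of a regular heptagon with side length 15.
For a regular 7-gon with side length s = 15:
Apothem a = s / (2*tan(pi/7)) = 15 / (2*tan(pi/7)) ≈ 15.5739
Perimeter P = 7 * 15 = 105
Area = (1/2) * P * a = (1/2) * 105 * 15.5739 = 817.63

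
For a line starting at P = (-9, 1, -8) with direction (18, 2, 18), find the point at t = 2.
P(2) = (-9 + 18(2), 1 + 2(2), -8 + 18(2)) = (27, 5, 28)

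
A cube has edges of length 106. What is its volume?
Volume = s³
Volume = 106³
Volume = 1191016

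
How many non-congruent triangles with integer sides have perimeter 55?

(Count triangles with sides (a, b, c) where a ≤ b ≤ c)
With a ≤ b ≤ c and a + b + c = 55, the triangle inequality a + b > c gives c < 55/2, so c ≤ 27.
Iterate a from 1 to ⌊p/3⌋ = 18; for each a, b ranges from a to ⌊(p−a)/2⌋ with c = p − a − b, keeping only c ≥ b.
Triples: (1, 27, 27), (2, 26, 27), (3, 25, 27), …
Count = 70 triangles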